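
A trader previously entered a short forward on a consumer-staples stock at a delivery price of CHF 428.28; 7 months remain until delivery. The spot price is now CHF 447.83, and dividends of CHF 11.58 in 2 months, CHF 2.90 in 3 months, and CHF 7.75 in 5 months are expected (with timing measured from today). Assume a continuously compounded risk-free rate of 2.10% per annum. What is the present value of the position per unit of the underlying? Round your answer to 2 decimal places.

PV(remaining dividends) I = 11.58·e^(−0.0210·2/12) + 2.90·e^(−0.0210·3/12) + 7.75·e^(−0.0210·5/12) = 22.1068
Current forward F = (S − I)·e^(rT) = (447.83 − 22.1068)·e^(0.0210·7/12) = 425.7232 × 1.012325 = 430.9702
Value (long) = (F − K)·e^(−rT) = (430.9702 − 428.28) × 0.987825 = 2.6574
Short position value = −(long value) = -CHF 2.66

-CHF 2.66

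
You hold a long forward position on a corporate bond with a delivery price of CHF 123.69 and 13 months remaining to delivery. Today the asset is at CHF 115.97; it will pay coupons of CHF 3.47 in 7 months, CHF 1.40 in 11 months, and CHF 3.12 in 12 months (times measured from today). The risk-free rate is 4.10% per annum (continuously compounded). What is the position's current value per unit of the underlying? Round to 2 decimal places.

-CHF 10.08

PV(remaining coupons) I = 3.47·e^(−0.0410·7/12) + 1.40·e^(−0.0410·11/12) + 3.12·e^(−0.0410·12/12) = 7.7310
Current forward F = (S − I)·e^(rT) = (115.97 − 7.7310)·e^(0.0410·13/12) = 108.2390 × 1.045418 = 113.1550
Value (long) = (F − K)·e^(−rT) = (113.1550 − 123.69) × 0.956555 = -10.0773
Value = -CHF 10.08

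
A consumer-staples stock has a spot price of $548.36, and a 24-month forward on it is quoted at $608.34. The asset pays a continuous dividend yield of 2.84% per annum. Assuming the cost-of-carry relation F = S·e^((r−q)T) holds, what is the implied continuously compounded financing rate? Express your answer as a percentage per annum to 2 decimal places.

8.03%

From F = S·e^((r−q)T): (r − q) = ln(F/S)/T
ln(608.34/548.36) = ln(1.109381) = 0.103802
(r − q) = 0.103802 / (24/12) = 0.051901
r = ln(F/S)/T + q = 0.051901 + 0.0284 = 0.080301
r = 8.03%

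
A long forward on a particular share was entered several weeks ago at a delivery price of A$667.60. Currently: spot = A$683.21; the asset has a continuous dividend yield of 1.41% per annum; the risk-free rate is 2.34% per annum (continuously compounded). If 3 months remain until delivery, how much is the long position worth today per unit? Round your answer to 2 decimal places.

A$17.10

Current fair forward for the remaining 3 months: F = S·e^((r − q)·T), (r − q) = 0.0234 − 0.0141 = 0.0093
F = 683.21 · e^(0.0093 × 3/12) = 683.21 × 1.002328 = 684.8005
Value of long forward = (F − K)·e^(−rT) = (684.8005 − 667.60) · e^(−0.0234·3/12)
= 17.2005 × 0.994167 = 17.10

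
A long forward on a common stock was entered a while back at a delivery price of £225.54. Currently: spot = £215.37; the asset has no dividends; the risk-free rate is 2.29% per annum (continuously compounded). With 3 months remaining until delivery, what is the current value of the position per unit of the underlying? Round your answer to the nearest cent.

-£8.88

Current fair forward for the remaining 3 months: F = S·e^(r·T), r = 0.0229
F = 215.37 · e^(0.0229 × 3/12) = 215.37 × 1.005741 = 216.6064
Value of long forward = (F − K)·e^(−rT) = (216.6064 − 225.54) · e^(−0.0229·3/12)
= -8.9336 × 0.994291 = -8.88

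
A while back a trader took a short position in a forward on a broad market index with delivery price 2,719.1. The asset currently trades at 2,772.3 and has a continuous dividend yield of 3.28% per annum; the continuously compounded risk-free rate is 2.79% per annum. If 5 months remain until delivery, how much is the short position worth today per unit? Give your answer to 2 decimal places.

-47.00

Current fair forward for the remaining 5 months: F = S·e^((r − q)·T), (r − q) = 0.0279 − 0.0328 = -0.0049
F = 2772.3 · e^(-0.0049 × 5/12) = 2772.3 × 0.99796042 = 2766.6457
Value of long forward = (F − K)·e^(−rT) = (2766.6457 − 2719.1) · e^(−0.0279·5/12)
= 47.5457 × 0.98844231 = 47.00
Short position value = −(long value) = -47.00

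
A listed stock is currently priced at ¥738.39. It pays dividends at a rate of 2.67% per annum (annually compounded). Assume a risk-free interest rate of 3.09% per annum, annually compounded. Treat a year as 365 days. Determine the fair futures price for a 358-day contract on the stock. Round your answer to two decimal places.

¥741.35

F = S · (1+r)^T / (1+q)^T
= 738.39 × 1.030299 / 1.026181 = 738.39 × 1.004013
F = ¥741.35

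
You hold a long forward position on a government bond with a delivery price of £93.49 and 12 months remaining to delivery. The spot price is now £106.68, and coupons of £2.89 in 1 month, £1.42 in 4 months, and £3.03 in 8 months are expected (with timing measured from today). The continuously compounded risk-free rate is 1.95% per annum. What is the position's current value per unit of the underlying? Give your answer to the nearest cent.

£7.71

PV(remaining coupons) I = 2.89·e^(−0.0195·1/12) + 1.42·e^(−0.0195·4/12) + 3.03·e^(−0.0195·8/12) = 7.2870
Current forward F = (S − I)·e^(rT) = (106.68 − 7.2870)·e^(0.0195·12/12) = 99.3930 × 1.019691 = 101.3501
Value (long) = (F − K)·e^(−rT) = (101.3501 − 93.49) × 0.980689 = 7.7083
Value = £7.71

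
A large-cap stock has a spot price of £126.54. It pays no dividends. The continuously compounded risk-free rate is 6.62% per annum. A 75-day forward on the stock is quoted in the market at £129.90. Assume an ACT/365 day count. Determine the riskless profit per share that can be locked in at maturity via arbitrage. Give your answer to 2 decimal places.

Fair forward: F* = S·e^(carry·T), with carry = r = 0.0662
F* = 126.54 · e^(0.0662 × 75/365) = 126.54 · e^0.013603 = 126.54 × 1.013696 = £128.2731
Market £129.90 > fair £128.2731: forward overpriced → cash-and-carry (buy spot, short the forward).
At maturity, profit = |F_mkt − F*| = |129.90 − 128.2731| = £1.63 per share

£1.63 per share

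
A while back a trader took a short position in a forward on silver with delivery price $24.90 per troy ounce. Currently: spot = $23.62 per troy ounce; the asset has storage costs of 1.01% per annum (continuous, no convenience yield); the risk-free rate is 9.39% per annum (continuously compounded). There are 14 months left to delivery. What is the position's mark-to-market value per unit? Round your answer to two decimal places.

-$1.58 per troy ounce

Current fair forward for the remaining 14 months: F = S·e^((r + u)·T), (r + u) = 0.0939 + 0.0101 = 0.1040
F = 23.62 · e^(0.1040 × 14/12) = 23.62 × 1.129001 = 26.6670
Value of long forward = (F − K)·e^(−rT) = (26.6670 − 24.90) · e^(−0.0939·14/12)
= 1.7670 × 0.896237 = 1.58
Short position value = −(long value) = -$1.58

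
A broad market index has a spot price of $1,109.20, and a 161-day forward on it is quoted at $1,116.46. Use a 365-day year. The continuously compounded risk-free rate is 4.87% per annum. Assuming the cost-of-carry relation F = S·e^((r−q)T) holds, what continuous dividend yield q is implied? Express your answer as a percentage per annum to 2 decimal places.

3.39%

From F = S·e^((r−q)T): (r − q) = ln(F/S)/T
ln(1116.46/1109.20) = ln(1.006545) = 0.006524
(r − q) = 0.006524 / (161/365) = 0.014790
q = r − ln(F/S)/T = 0.0487 − 0.014790 = 0.033910
q = 3.39%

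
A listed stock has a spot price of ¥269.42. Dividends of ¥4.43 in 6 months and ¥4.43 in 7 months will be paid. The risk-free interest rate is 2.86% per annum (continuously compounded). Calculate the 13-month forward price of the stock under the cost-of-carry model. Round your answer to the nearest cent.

PV(dividends) I = 4.43·e^(−0.0286·6/12) + 4.43·e^(−0.0286·7/12)
I = 4.3671 + 4.3567 = 8.7238
F = (S − I)·e^(rT) = (269.42 − 8.7238) · e^(0.0286·13/12)
= 260.6962 · e^0.030983 = 260.6962 × 1.031468 = ¥268.90

¥268.90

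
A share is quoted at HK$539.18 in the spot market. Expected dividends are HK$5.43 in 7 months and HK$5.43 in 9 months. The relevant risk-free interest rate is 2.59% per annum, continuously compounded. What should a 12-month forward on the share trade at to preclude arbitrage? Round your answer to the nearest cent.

HK$542.37

PV(dividends) I = 5.43·e^(−0.0259·7/12) + 5.43·e^(−0.0259·9/12)
I = 5.3486 + 5.3255 = 10.6741
F = (S − I)·e^(rT) = (539.18 − 10.6741) · e^(0.0259·12/12)
= 528.5059 · e^0.025900 = 528.5059 × 1.026238 = HK$542.37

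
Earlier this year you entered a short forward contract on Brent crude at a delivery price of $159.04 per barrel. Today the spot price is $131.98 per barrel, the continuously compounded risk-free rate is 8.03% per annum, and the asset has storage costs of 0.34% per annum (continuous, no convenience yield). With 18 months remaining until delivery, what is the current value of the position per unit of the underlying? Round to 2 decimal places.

Current fair forward for the remaining 18 months: F = S·e^((r + u)·T), (r + u) = 0.0803 + 0.0034 = 0.0837
F = 131.98 · e^(0.0837 × 18/12) = 131.98 × 1.133772 = 149.6352
Value of long forward = (F − K)·e^(−rT) = (149.6352 − 159.04) · e^(−0.0803·18/12)
= -9.4048 × 0.886521 = -8.34
Short position value = −(long value) = $8.34

$8.34 per barrel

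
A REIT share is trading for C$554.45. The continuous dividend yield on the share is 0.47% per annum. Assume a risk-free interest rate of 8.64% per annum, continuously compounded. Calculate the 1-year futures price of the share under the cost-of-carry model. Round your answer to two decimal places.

F = S·e^((r − q)T) = 554.45 · e^((0.0864 − 0.0047) × 1)
= 554.45 · e^0.081700 = 554.45 × 1.085130
F = C$601.65

C$601.65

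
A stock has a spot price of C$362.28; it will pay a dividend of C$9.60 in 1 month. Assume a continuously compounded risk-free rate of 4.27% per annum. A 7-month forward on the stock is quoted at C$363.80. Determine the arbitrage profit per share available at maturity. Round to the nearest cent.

C$2.19 per share

PV(dividends) I = 9.60·e^(−0.0427·1/12) = 9.5659
Fair forward F* = (S − I)·e^(rT) = (362.28 − 9.5659)·e^0.024908 = 352.7141 × 1.025221 = 361.6099
Market C$363.80 > fair 361.6099: forward overpriced → cash-and-carry (borrow at r, buy the stock and collect the dividends, short the forward).
Profit at T = |F_mkt − F*| = |363.80 − 361.6099| = C$2.19 per share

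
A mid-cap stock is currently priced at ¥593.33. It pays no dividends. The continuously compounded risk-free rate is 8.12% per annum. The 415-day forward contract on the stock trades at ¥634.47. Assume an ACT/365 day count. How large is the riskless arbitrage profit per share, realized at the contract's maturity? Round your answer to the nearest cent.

Fair forward: F* = S·e^(carry·T), with carry = r = 0.0812
F* = 593.33 · e^(0.0812 × 415/365) = 593.33 · e^0.092323 = 593.33 × 1.096719 = ¥650.7163
Market ¥634.47 < fair ¥650.7163: forward underpriced → reverse cash-and-carry (short spot, go long the forward).
At maturity, profit = |F_mkt − F*| = |634.47 − 650.7163| = ¥16.25 per share

¥16.25 per share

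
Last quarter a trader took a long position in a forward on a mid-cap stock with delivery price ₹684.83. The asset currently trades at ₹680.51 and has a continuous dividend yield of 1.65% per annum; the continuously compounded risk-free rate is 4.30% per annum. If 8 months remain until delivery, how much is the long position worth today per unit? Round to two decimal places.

₹7.59

Current fair forward for the remaining 8 months: F = S·e^((r − q)·T), (r − q) = 0.0430 − 0.0165 = 0.0265
F = 680.51 · e^(0.0265 × 8/12) = 680.51 × 1.017824 = 692.6394
Value of long forward = (F − K)·e^(−rT) = (692.6394 − 684.83) · e^(−0.0430·8/12)
= 7.8094 × 0.971740 = 7.59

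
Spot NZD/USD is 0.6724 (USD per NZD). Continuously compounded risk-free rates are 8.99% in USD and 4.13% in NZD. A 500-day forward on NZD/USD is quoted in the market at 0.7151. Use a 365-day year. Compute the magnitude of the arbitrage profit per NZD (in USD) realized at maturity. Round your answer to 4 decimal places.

0.0036 per NZD (in USD)

Fair forward: F* = S·e^(carry·T), with carry = (r_USD − r_NZD) = 0.0899 − 0.0413 = 0.0486
F* = 0.6724 · e^(0.0486 × 500/365) = 0.6724 · e^0.066575 = 0.6724 × 1.068841 = 0.7187
Market 0.7151 < fair 0.7187: forward underpriced → reverse cash-and-carry (short spot, go long the forward).
At maturity, profit = |F_mkt − F*| = |0.7151 − 0.7187| = 0.0036 per NZD (in USD)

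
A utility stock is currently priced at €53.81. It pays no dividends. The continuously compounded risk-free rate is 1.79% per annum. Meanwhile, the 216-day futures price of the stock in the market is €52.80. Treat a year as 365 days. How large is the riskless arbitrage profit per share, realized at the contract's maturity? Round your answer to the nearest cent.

Fair futures: F* = S·e^(carry·T), with carry = r = 0.0179
F* = 53.81 · e^(0.0179 × 216/365) = 53.81 · e^0.010593 = 53.81 × 1.010649 = €54.3830
Market €52.80 < fair €54.3830: forward underpriced → reverse cash-and-carry (short spot, go long the forward).
At maturity, profit = |F_mkt − F*| = |52.80 − 54.3830| = €1.58 per share

€1.58 per share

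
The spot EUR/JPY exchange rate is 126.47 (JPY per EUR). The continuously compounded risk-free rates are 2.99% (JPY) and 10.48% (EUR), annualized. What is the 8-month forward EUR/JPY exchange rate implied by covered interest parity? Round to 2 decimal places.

F = S·e^((r_JPY − r_EUR)T) = 126.47 · e^((0.0299 − 0.1048) × 8/12)
= 126.47 · e^-0.049933 = 126.47 × 0.951293
F = 120.31 JPY per EUR

120.31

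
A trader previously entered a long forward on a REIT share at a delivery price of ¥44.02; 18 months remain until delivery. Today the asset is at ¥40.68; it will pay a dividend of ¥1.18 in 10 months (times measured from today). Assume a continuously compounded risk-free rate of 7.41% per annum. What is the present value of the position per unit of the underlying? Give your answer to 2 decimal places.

PV(remaining dividends) I = 1.18·e^(−0.0741·10/12) = 1.1093
Current forward F = (S − I)·e^(rT) = (40.68 − 1.1093)·e^(0.0741·18/12) = 39.5707 × 1.117563 = 44.2228
Value (long) = (F − K)·e^(−rT) = (44.2228 − 44.02) × 0.894805 = 0.1815
Value = ¥0.18

¥0.18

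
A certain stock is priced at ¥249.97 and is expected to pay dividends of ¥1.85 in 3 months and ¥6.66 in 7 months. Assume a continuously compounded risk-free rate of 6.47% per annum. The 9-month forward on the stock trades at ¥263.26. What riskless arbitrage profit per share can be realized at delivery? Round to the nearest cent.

PV(dividends) I = 1.85·e^(−0.0647·3/12) + 6.66·e^(−0.0647·7/12) = 8.2336
Fair forward F* = (S − I)·e^(rT) = (249.97 − 8.2336)·e^0.048525 = 241.7364 × 1.049722 = 253.7560
Market ¥263.26 > fair 253.7560: forward overpriced → cash-and-carry (borrow at r, buy the stock and collect the dividends, short the forward).
Profit at T = |F_mkt − F*| = |263.26 − 253.7560| = ¥9.50 per share

¥9.50 per share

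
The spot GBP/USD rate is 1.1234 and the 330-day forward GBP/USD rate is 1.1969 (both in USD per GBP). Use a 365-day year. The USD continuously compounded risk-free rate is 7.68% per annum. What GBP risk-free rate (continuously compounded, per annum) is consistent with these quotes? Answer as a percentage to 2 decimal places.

0.67%

F = S·e^((r_USD − r_GBP)T) ⇒ r_GBP = r_USD − ln(F/S)/T
ln(1.1969/1.1234) = 0.063375; /(330/365) = 0.070097
r_GBP = 0.0768 − 0.070097 = 0.006703
r_GBP = 0.67%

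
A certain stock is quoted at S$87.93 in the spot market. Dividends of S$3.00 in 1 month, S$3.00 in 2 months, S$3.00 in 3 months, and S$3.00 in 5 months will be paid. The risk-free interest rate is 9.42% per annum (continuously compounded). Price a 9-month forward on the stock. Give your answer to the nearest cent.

PV(dividends) I = 3.00·e^(−0.0942·1/12) + 3.00·e^(−0.0942·2/12) + 3.00·e^(−0.0942·3/12) + 3.00·e^(−0.0942·5/12)
I = 2.9765 + 2.9533 + 2.9302 + 2.8845 = 11.7445
F = (S − I)·e^(rT) = (87.93 − 11.7445) · e^(0.0942·9/12)
= 76.1855 · e^0.070650 = 76.1855 × 1.073206 = S$81.76

S$81.76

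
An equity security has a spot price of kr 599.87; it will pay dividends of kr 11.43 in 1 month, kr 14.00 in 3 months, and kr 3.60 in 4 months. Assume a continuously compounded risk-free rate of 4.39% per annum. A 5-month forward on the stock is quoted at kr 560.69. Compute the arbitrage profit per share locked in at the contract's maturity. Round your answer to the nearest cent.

kr 20.94 per share

PV(dividends) I = 11.43·e^(−0.0439·1/12) + 14.00·e^(−0.0439·3/12) + 3.60·e^(−0.0439·4/12) = 28.7832
Fair forward F* = (S − I)·e^(rT) = (599.87 − 28.7832)·e^0.018292 = 571.0868 × 1.018460 = 581.6291
Market kr 560.69 < fair 581.6291: forward underpriced → reverse cash-and-carry (short the stock, invest proceeds at r, pay the dividends, go long the forward).
Profit at T = |F_mkt − F*| = |560.69 − 581.6291| = kr 20.94 per share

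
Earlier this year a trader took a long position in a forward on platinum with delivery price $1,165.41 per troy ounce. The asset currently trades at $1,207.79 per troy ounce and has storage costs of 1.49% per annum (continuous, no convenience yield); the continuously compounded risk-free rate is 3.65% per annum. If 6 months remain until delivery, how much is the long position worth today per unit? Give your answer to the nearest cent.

Current fair forward for the remaining 6 months: F = S·e^((r + u)·T), (r + u) = 0.0365 + 0.0149 = 0.0514
F = 1207.79 · e^(0.0514 × 6/12) = 1207.79 × 1.02603309 = 1239.2325
Value of long forward = (F − K)·e^(−rT) = (1239.2325 − 1165.41) · e^(−0.0365·6/12)
= 73.8225 × 0.98191552 = 72.49

$72.49 per troy ounce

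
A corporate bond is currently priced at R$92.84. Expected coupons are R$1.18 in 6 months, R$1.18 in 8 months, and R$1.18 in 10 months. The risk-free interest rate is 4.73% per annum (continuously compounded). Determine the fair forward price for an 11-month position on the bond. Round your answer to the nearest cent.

R$93.37

PV(coupons) I = 1.18·e^(−0.0473·6/12) + 1.18·e^(−0.0473·8/12) + 1.18·e^(−0.0473·10/12)
I = 1.1524 + 1.1434 + 1.1344 = 3.4302
F = (S − I)·e^(rT) = (92.84 − 3.4302) · e^(0.0473·11/12)
= 89.4098 · e^0.043358 = 89.4098 × 1.044312 = R$93.37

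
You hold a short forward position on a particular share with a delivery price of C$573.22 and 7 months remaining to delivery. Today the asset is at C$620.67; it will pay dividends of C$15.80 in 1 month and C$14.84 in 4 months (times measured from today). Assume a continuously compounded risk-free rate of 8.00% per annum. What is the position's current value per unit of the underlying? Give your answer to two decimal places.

PV(remaining dividends) I = 15.80·e^(−0.0800·1/12) + 14.84·e^(−0.0800·4/12) = 30.1445
Current forward F = (S − I)·e^(rT) = (620.67 − 30.1445)·e^(0.0800·7/12) = 590.5255 × 1.047773 = 618.7367
Value (long) = (F − K)·e^(−rT) = (618.7367 − 573.22) × 0.954405 = 43.4414
Short position value = −(long value) = -C$43.44

-C$43.44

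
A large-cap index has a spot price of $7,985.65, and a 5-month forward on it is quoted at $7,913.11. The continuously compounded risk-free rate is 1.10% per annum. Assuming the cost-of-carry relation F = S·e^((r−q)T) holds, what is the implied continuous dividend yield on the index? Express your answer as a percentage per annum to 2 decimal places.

From F = S·e^((r−q)T): (r − q) = ln(F/S)/T
ln(7913.11/7985.65) = ln(0.990916) = -0.009126
(r − q) = -0.009126 / (5/12) = -0.021902
q = r − ln(F/S)/T = 0.0110 + 0.021902 = 0.032902
q = 3.29%

3.29%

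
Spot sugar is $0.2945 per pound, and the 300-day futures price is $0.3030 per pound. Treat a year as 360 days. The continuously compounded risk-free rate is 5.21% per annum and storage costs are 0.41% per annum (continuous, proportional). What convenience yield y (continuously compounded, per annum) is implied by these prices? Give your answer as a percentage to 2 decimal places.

2.21%

F = S·e^((r+u−y)T) ⇒ (r+u−y) = ln(F/S)/T
ln(0.3030/0.2945) = 0.028454; /T ⇒ 0.034145
y = r + u − ln(F/S)/T = 0.0521 + 0.0041 − 0.034145 = 0.022055
y = 2.21%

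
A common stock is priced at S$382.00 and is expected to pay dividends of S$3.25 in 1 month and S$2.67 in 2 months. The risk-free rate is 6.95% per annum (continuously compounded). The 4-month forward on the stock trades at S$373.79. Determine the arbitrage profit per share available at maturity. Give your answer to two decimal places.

S$11.15 per share

PV(dividends) I = 3.25·e^(−0.0695·1/12) + 2.67·e^(−0.0695·2/12) = 5.8705
Fair forward F* = (S − I)·e^(rT) = (382.00 − 5.8705)·e^0.023167 = 376.1295 × 1.023437 = 384.9448
Market S$373.79 < fair 384.9448: forward underpriced → reverse cash-and-carry (short the stock, invest proceeds at r, pay the dividends, go long the forward).
Profit at T = |F_mkt − F*| = |373.79 − 384.9448| = S$11.15 per share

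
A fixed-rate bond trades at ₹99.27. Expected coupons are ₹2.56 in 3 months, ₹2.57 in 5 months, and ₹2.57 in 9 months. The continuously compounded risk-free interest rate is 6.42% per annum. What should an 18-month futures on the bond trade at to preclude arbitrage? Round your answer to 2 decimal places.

PV(coupons) I = 2.56·e^(−0.0642·3/12) + 2.57·e^(−0.0642·5/12) + 2.57·e^(−0.0642·9/12)
I = 2.5192 + 2.5022 + 2.4492 = 7.4706
F = (S − I)·e^(rT) = (99.27 − 7.4706) · e^(0.0642·18/12)
= 91.7994 · e^0.096300 = 91.7994 × 1.101089 = ₹101.08

₹101.08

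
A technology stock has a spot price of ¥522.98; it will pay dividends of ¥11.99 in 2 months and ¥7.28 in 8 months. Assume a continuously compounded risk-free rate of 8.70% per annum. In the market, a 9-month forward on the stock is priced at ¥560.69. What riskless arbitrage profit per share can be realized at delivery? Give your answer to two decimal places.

¥22.39 per share

PV(dividends) I = 11.99·e^(−0.0870·2/12) + 7.28·e^(−0.0870·8/12) = 18.6872
Fair forward F* = (S − I)·e^(rT) = (522.98 − 18.6872)·e^0.065250 = 504.2928 × 1.067426 = 538.2952
Market ¥560.69 > fair 538.2952: forward overpriced → cash-and-carry (borrow at r, buy the stock and collect the dividends, short the forward).
Profit at T = |F_mkt − F*| = |560.69 − 538.2952| = ¥22.39 per share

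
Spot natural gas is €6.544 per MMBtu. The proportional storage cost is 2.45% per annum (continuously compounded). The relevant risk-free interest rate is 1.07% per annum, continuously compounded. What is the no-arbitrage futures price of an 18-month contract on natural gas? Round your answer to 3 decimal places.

€6.899 per MMBtu

Net carry = r + u − y = 0.0107 + 0.0245 − 0.0000 = 0.0352
F = S·e^((r+u−y)T) = 6.544 · e^(0.0352 × 18/12) = 6.544 · e^0.052800
= 6.544 × 1.054219 = €6.899 per MMBtu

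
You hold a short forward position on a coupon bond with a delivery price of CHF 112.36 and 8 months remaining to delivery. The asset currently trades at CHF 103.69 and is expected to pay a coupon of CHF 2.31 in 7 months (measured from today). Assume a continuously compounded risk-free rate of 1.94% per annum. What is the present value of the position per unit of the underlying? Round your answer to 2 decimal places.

PV(remaining coupons) I = 2.31·e^(−0.0194·7/12) = 2.2840
Current forward F = (S − I)·e^(rT) = (103.69 − 2.2840)·e^(0.0194·8/12) = 101.4060 × 1.013017 = 102.7260
Value (long) = (F − K)·e^(−rT) = (102.7260 − 112.36) × 0.987150 = -9.5102
Short position value = −(long value) = CHF 9.51

CHF 9.51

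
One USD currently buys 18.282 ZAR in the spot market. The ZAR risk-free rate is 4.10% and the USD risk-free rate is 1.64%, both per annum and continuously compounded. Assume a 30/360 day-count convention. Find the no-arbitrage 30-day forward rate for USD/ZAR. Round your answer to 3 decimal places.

18.320

F = S·e^((r_ZAR − r_USD)T) = 18.282 · e^((0.0410 − 0.0164) × 30/360)
= 18.282 · e^0.002050 = 18.282 × 1.002052
F = 18.320 ZAR per USD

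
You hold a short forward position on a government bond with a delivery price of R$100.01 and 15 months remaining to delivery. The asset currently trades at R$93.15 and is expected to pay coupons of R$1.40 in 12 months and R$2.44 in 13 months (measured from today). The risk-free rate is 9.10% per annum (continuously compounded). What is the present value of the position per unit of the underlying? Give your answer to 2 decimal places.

-R$0.40

PV(remaining coupons) I = 1.40·e^(−0.0910·12/12) + 2.44·e^(−0.0910·13/12) = 3.4892
Current forward F = (S − I)·e^(rT) = (93.15 − 3.4892)·e^(0.0910·15/12) = 89.6608 × 1.120472 = 100.4624
Value (long) = (F − K)·e^(−rT) = (100.4624 − 100.01) × 0.892481 = 0.4038
Short position value = −(long value) = -R$0.40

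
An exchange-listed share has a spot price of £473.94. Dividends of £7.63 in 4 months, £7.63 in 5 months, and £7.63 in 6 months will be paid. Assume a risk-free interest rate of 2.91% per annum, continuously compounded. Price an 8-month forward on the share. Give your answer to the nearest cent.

PV(dividends) I = 7.63·e^(−0.0291·4/12) + 7.63·e^(−0.0291·5/12) + 7.63·e^(−0.0291·6/12)
I = 7.5563 + 7.5380 + 7.5198 = 22.6141
F = (S − I)·e^(rT) = (473.94 − 22.6141) · e^(0.0291·8/12)
= 451.3259 · e^0.019400 = 451.3259 × 1.019589 = £460.17

£460.17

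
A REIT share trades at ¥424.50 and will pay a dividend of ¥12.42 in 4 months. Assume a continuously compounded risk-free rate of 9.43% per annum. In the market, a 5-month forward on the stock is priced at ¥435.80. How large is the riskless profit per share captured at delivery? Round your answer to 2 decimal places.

¥6.81 per share

PV(dividends) I = 12.42·e^(−0.0943·4/12) = 12.0357
Fair forward F* = (S − I)·e^(rT) = (424.50 − 12.0357)·e^0.039292 = 412.4643 × 1.040074 = 428.9934
Market ¥435.80 > fair 428.9934: forward overpriced → cash-and-carry (borrow at r, buy the stock and collect the dividends, short the forward).
Profit at T = |F_mkt − F*| = |435.80 − 428.9934| = ¥6.81 per share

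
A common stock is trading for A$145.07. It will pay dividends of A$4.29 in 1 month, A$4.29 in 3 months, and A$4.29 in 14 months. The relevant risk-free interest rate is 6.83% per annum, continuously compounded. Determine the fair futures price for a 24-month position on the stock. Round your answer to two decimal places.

A$152.04

PV(dividends) I = 4.29·e^(−0.0683·1/12) + 4.29·e^(−0.0683·3/12) + 4.29·e^(−0.0683·14/12)
I = 4.2657 + 4.2174 + 3.9614 = 12.4445
F = (S − I)·e^(rT) = (145.07 − 12.4445) · e^(0.0683·24/12)
= 132.6255 · e^0.136600 = 132.6255 × 1.146370 = A$152.04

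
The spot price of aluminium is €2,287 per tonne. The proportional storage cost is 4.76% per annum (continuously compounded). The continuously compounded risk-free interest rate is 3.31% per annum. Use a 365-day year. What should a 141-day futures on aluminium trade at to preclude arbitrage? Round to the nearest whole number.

Net carry = r + u − y = 0.0331 + 0.0476 − 0.0000 = 0.0807
F = S·e^((r+u−y)T) = 2287 · e^(0.0807 × 141/365) = 2287 · e^0.031175
= 2287 × 1.031666 = €2,359 per tonne

€2,359 per tonne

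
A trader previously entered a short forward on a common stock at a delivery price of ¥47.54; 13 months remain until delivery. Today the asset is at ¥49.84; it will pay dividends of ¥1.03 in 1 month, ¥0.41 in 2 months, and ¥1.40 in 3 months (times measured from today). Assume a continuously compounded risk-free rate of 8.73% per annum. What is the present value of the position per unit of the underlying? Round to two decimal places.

PV(remaining dividends) I = 1.03·e^(−0.0873·1/12) + 0.41·e^(−0.0873·2/12) + 1.40·e^(−0.0873·3/12) = 2.7964
Current forward F = (S − I)·e^(rT) = (49.84 − 2.7964)·e^(0.0873·13/12) = 47.0436 × 1.099192 = 51.7099
Value (long) = (F − K)·e^(−rT) = (51.7099 − 47.54) × 0.909760 = 3.7936
Short position value = −(long value) = -¥3.79

-¥3.79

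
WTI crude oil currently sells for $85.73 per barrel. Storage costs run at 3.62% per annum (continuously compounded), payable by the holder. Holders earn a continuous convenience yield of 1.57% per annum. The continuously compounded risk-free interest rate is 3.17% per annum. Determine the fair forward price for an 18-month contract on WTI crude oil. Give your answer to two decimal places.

Net carry = r + u − y = 0.0317 + 0.0362 − 0.0157 = 0.0522
F = S·e^((r+u−y)T) = 85.73 · e^(0.0522 × 18/12) = 85.73 · e^0.078300
= 85.73 × 1.081447 = $92.71 per barrel

$92.71 per barrel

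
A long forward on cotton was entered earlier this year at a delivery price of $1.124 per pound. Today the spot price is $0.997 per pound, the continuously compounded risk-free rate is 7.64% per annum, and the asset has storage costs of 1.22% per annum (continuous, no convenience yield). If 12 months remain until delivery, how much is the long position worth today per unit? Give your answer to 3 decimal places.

-$0.032 per pound

Current fair forward for the remaining 12 months: F = S·e^((r + u)·T), (r + u) = 0.0764 + 0.0122 = 0.0886
F = 0.997 · e^(0.0886 × 12/12) = 0.997 × 1.092644 = 1.0894
Value of long forward = (F − K)·e^(−rT) = (1.0894 − 1.124) · e^(−0.0764·12/12)
= -0.0346 × 0.926446 = -0.032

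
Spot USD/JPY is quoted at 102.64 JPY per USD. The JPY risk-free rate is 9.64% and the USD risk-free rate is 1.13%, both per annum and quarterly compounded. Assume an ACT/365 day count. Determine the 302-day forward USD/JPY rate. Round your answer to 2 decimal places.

110.02

By covered interest parity, F = S · (1+r_JPY/4)^(4T) / (1+r_USD/4)^(4T)
= 102.64 × 1.082004 / 1.009380 = 102.64 × 1.071949
F = 110.02 JPY per USD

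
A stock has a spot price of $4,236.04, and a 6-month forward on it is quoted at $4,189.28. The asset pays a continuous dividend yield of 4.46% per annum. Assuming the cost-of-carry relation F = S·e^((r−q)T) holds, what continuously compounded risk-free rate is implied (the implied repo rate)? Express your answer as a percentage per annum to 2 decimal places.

From F = S·e^((r−q)T): (r − q) = ln(F/S)/T
ln(4189.28/4236.04) = ln(0.988961) = -0.011100
(r − q) = -0.011100 / (6/12) = -0.022200
r = ln(F/S)/T + q = -0.022200 + 0.0446 = 0.022400
r = 2.24%

2.24%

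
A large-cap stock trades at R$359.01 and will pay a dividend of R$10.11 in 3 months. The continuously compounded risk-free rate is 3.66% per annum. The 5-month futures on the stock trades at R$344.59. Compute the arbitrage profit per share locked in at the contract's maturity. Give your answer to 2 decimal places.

R$9.77 per share

PV(dividends) I = 10.11·e^(−0.0366·3/12) = 10.0179
Fair futures F* = (S − I)·e^(rT) = (359.01 − 10.0179)·e^0.015250 = 348.9921 × 1.015367 = 354.3551
Market R$344.59 < fair 354.3551: forward underpriced → reverse cash-and-carry (short the stock, invest proceeds at r, pay the dividends, go long the forward).
Profit at T = |F_mkt − F*| = |344.59 − 354.3551| = R$9.77 per share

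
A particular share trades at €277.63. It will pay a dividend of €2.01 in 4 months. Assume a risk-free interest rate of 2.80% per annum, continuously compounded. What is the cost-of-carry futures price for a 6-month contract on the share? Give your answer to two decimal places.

PV(dividends) I = 2.01·e^(−0.0280·4/12)
I = 1.9913
F = (S − I)·e^(rT) = (277.63 − 1.9913) · e^(0.0280·6/12)
= 275.6387 · e^0.014000 = 275.6387 × 1.014098 = €279.52

€279.52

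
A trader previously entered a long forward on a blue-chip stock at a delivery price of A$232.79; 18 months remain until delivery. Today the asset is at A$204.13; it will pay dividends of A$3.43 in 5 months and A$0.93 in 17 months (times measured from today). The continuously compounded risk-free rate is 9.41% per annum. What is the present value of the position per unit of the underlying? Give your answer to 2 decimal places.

-A$2.13

PV(remaining dividends) I = 3.43·e^(−0.0941·5/12) + 0.93·e^(−0.0941·17/12) = 4.1120
Current forward F = (S − I)·e^(rT) = (204.13 − 4.1120)·e^(0.0941·18/12) = 200.0180 × 1.151597 = 230.3401
Value (long) = (F − K)·e^(−rT) = (230.3401 − 232.79) × 0.868359 = -2.1274
Value = -A$2.13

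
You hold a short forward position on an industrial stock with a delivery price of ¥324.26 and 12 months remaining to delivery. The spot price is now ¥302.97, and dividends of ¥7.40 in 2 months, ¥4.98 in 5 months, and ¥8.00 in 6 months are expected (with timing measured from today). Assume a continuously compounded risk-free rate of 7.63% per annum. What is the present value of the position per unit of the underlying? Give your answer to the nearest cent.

PV(remaining dividends) I = 7.40·e^(−0.0763·2/12) + 4.98·e^(−0.0763·5/12) + 8.00·e^(−0.0763·6/12) = 19.8312
Current forward F = (S − I)·e^(rT) = (302.97 − 19.8312)·e^(0.0763·12/12) = 283.1388 × 1.079286 = 305.5877
Value (long) = (F − K)·e^(−rT) = (305.5877 − 324.26) × 0.926538 = -17.3006
Short position value = −(long value) = ¥17.30

¥17.30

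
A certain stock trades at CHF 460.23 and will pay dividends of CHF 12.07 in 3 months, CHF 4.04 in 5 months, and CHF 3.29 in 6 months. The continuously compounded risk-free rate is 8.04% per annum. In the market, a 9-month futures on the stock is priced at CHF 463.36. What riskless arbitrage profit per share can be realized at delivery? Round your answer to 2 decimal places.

PV(dividends) I = 12.07·e^(−0.0804·3/12) + 4.04·e^(−0.0804·5/12) + 3.29·e^(−0.0804·6/12) = 18.8971
Fair futures F* = (S − I)·e^(rT) = (460.23 − 18.8971)·e^0.060300 = 441.3329 × 1.062155 = 468.7639
Market CHF 463.36 < fair 468.7639: forward underpriced → reverse cash-and-carry (short the stock, invest proceeds at r, pay the dividends, go long the forward).
Profit at T = |F_mkt − F*| = |463.36 − 468.7639| = CHF 5.40 per share

CHF 5.40 per share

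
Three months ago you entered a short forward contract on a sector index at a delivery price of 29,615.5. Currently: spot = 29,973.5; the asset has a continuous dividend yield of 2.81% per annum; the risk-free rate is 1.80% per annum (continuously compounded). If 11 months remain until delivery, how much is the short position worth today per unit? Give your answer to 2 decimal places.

-80.44

Current fair forward for the remaining 11 months: F = S·e^((r − q)·T), (r − q) = 0.0180 − 0.0281 = -0.0101
F = 29973.5 · e^(-0.0101 × 11/12) = 29973.5 × 0.99078439 = 29697.2759
Value of long forward = (F − K)·e^(−rT) = (29697.2759 − 29615.5) · e^(−0.0180·11/12)
= 81.7759 × 0.98363538 = 80.44
Short position value = −(long value) = -80.44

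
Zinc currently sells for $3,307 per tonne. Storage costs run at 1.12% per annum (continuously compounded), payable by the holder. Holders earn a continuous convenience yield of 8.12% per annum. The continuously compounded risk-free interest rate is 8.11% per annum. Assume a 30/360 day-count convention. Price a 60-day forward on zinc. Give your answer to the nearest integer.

$3,313 per tonne

Net carry = r + u − y = 0.0811 + 0.0112 − 0.0812 = 0.0111
F = S·e^((r+u−y)T) = 3307 · e^(0.0111 × 60/360) = 3307 · e^0.001850
= 3307 × 1.001852 = $3,313 per tonne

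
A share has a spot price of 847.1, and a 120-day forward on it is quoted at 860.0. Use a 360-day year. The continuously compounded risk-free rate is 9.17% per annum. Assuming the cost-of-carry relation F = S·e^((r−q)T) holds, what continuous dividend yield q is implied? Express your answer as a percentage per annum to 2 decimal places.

From F = S·e^((r−q)T): (r − q) = ln(F/S)/T
ln(860.0/847.1) = ln(1.015228) = 0.015113
(r − q) = 0.015113 / (120/360) = 0.045339
q = r − ln(F/S)/T = 0.0917 − 0.045339 = 0.046361
q = 4.64%

4.64%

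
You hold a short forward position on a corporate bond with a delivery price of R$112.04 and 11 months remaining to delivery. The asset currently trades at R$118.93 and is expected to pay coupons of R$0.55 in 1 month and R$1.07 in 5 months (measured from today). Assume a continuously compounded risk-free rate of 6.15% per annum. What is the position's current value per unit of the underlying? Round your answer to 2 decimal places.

PV(remaining coupons) I = 0.55·e^(−0.0615·1/12) + 1.07·e^(−0.0615·5/12) = 1.5901
Current forward F = (S − I)·e^(rT) = (118.93 − 1.5901)·e^(0.0615·11/12) = 117.3399 × 1.057994 = 124.1449
Value (long) = (F − K)·e^(−rT) = (124.1449 − 112.04) × 0.945185 = 11.4414
Short position value = −(long value) = -R$11.44

-R$11.44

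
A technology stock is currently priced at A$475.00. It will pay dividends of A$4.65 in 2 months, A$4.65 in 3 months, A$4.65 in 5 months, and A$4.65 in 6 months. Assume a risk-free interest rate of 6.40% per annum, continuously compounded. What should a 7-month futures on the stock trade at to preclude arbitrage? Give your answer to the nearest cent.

PV(dividends) I = 4.65·e^(−0.0640·2/12) + 4.65·e^(−0.0640·3/12) + 4.65·e^(−0.0640·5/12) + 4.65·e^(−0.0640·6/12)
I = 4.6007 + 4.5762 + 4.5276 + 4.5036 = 18.2081
F = (S − I)·e^(rT) = (475.00 − 18.2081) · e^(0.0640·7/12)
= 456.7919 · e^0.037333 = 456.7919 × 1.038039 = A$474.17

A$474.17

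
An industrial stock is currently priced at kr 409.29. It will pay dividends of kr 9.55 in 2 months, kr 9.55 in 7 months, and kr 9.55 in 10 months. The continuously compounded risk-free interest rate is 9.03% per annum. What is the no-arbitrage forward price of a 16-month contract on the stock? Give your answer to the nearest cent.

PV(dividends) I = 9.55·e^(−0.0903·2/12) + 9.55·e^(−0.0903·7/12) + 9.55·e^(−0.0903·10/12)
I = 9.4073 + 9.0600 + 8.8577 = 27.3250
F = (S − I)·e^(rT) = (409.29 − 27.3250) · e^(0.0903·16/12)
= 381.9650 · e^0.120400 = 381.9650 × 1.127948 = kr 430.84

kr 430.84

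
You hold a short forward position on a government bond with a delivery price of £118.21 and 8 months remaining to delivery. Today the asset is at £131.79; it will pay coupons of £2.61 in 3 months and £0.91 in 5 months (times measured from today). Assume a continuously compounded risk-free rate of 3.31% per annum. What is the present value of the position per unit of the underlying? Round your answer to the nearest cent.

-£12.67

PV(remaining coupons) I = 2.61·e^(−0.0331·3/12) + 0.91·e^(−0.0331·5/12) = 3.4860
Current forward F = (S − I)·e^(rT) = (131.79 − 3.4860)·e^(0.0331·8/12) = 128.3040 × 1.022312 = 131.1667
Value (long) = (F − K)·e^(−rT) = (131.1667 − 118.21) × 0.978175 = 12.6739
Short position value = −(long value) = -£12.67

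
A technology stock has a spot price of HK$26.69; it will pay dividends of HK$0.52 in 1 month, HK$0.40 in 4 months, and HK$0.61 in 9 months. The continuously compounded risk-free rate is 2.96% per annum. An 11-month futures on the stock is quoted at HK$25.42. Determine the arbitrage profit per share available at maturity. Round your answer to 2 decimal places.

HK$0.45 per share

PV(dividends) I = 0.52·e^(−0.0296·1/12) + 0.40·e^(−0.0296·4/12) + 0.61·e^(−0.0296·9/12) = 1.5114
Fair futures F* = (S − I)·e^(rT) = (26.69 − 1.5114)·e^0.027133 = 25.1786 × 1.027504 = 25.8711
Market HK$25.42 < fair 25.8711: forward underpriced → reverse cash-and-carry (short the stock, invest proceeds at r, pay the dividends, go long the forward).
Profit at T = |F_mkt − F*| = |25.42 − 25.8711| = HK$0.45 per share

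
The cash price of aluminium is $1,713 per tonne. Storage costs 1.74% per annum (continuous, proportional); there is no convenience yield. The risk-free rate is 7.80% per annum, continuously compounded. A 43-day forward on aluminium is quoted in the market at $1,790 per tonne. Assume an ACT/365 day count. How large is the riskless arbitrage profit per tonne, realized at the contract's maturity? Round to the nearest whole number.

$58 per tonne

Fair forward: F* = S·e^(carry·T), with carry = (r + u) = 0.0780 + 0.0174 = 0.0954
F* = 1713 · e^(0.0954 × 43/365) = 1713 · e^0.011239 = 1713 × 1.011302 = $1732.3603
Market $1790 > fair $1732.3603: forward overpriced → cash-and-carry (buy spot, short the forward).
At maturity, profit = |F_mkt − F*| = |1790 − 1732.3603| = $58 per tonne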